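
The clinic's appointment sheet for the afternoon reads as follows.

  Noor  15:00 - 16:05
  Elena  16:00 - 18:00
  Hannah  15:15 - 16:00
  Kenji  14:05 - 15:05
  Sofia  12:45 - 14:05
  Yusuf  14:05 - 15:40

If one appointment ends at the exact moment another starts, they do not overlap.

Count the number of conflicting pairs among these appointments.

Sorted by start: Sofia, Yusuf, Kenji, Noor, Hannah, Elena.
Yusuf starts exactly when Sofia ends (back-to-back, no overlap); Sofia is clear from here.
Kenji starts before Yusuf ends → Yusuf and Kenji overlap.
Noor starts before Yusuf ends → Yusuf and Noor overlap.
Hannah starts before Yusuf ends → Yusuf and Hannah overlap.
Elena starts after Yusuf ends.
Noor starts before Kenji ends → Kenji and Noor overlap.
Hannah starts after Kenji ends; Kenji is clear from here.
Hannah starts before Noor ends → Noor and Hannah overlap.
Elena starts before Noor ends → Noor and Elena overlap.
Elena starts exactly when Hannah ends (back-to-back, no overlap).
Overlapping pairs: Elena & Noor, Hannah & Noor, Hannah & Yusuf, Kenji & Noor, Kenji & Yusuf, Noor & Yusuf — 6 in total.

6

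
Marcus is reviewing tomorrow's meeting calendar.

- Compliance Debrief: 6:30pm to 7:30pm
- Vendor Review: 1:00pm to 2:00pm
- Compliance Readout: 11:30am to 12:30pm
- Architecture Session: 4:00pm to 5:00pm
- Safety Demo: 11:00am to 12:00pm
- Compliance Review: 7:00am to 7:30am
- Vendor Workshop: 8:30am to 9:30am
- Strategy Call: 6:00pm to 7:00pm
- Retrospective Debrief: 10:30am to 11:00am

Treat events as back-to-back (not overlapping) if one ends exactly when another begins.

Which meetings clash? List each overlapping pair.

Check each pair: they overlap iff neither finishes before the other starts.
Sorted by start: Compliance Review, Vendor Workshop, Retrospective Debrief, Safety Demo, Compliance Readout, Vendor Review, Architecture Session, Strategy Call, Compliance Debrief.
Vendor Workshop starts after Compliance Review ends — done with Compliance Review.
Retrospective Debrief starts after Vendor Workshop ends — done with Vendor Workshop.
Safety Demo starts exactly when Retrospective Debrief ends (back-to-back, no overlap) — done with Retrospective Debrief.
Compliance Readout starts before Safety Demo ends → Safety Demo and Compliance Readout overlap.
Vendor Review starts after Safety Demo ends — done with Safety Demo.
Vendor Review starts after Compliance Readout ends — done with Compliance Readout.
Architecture Session starts after Vendor Review ends — done with Vendor Review.
Strategy Call starts after Architecture Session ends — done with Architecture Session.
Compliance Debrief starts before Strategy Call ends → Strategy Call and Compliance Debrief overlap.

Compliance Debrief & Strategy Call, Compliance Readout & Safety Demo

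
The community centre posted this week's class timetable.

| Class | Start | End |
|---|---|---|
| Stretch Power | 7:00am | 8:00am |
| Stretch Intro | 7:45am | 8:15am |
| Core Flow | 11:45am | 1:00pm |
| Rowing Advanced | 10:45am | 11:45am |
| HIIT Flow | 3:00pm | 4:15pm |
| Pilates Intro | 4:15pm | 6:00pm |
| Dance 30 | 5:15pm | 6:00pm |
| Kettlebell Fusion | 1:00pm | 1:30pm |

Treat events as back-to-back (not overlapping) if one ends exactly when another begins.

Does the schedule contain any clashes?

Yes

Check each pair: they overlap iff neither finishes before the other starts.
Sorted by start: Stretch Power, Stretch Intro, Rowing Advanced, Core Flow, Kettlebell Fusion, HIIT Flow, Pilates Intro, Dance 30.
Stretch Intro starts before Stretch Power ends → Stretch Power and Stretch Intro overlap.
That's a conflict, so the schedule is not conflict-free.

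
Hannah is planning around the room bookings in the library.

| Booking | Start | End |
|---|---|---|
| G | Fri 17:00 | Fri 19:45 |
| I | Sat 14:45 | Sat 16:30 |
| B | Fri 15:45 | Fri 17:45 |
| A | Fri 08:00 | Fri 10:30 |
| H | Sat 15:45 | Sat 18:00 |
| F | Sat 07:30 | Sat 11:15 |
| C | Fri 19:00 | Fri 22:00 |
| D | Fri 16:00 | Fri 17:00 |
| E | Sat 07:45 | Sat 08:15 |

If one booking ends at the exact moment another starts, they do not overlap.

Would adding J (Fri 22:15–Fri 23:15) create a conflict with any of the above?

A: ends Fri 10:30 at or before J starts Fri 22:15 → clear.
B: ends Fri 17:45 at or before J starts Fri 22:15 → clear.
D: ends Fri 17:00 at or before J starts Fri 22:15 → clear.
G: ends Fri 19:45 at or before J starts Fri 22:15 → clear.
C: ends Fri 22:00 at or before J starts Fri 22:15 → clear.
F: starts Sat 07:30 at or after J ends Fri 23:15 → clear.
E: starts Sat 07:45 at or after J ends Fri 23:15 → clear.
I: starts Sat 14:45 at or after J ends Fri 23:15 → clear.
H: starts Sat 15:45 at or after J ends Fri 23:15 → clear.

No — it doesn't clash with anything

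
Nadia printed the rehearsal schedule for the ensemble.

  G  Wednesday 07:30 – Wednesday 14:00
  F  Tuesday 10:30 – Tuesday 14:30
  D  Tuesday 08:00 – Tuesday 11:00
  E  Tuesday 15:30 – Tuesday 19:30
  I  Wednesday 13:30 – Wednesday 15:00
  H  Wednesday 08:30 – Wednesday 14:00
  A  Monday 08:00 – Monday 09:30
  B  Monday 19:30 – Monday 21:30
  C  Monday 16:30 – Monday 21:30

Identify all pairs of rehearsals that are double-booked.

B & C, D & F, G & H, G & I, H & I

Sorted by start: A, C, B, D, F, E, G, H, I.
C starts after A ends, so A has no further overlaps.
B starts before C ends → C and B overlap.
D starts after C ends, so C has no further overlaps.
D starts after B ends, so B has no further overlaps.
F starts before D ends → D and F overlap.
E starts after D ends, so D has no further overlaps.
E starts after F ends, so F has no further overlaps.
G starts after E ends, so E has no further overlaps.
H starts before G ends → G and H overlap.
I starts before G ends → G and I overlap.
I starts before H ends → H and I overlap.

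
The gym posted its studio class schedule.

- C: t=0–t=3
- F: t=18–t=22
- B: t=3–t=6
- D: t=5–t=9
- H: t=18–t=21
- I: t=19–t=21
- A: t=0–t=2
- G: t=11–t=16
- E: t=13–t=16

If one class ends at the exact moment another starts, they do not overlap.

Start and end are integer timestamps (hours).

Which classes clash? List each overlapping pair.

Sorted by start: A, C, B, D, G, E, F, H, I.
C starts before A ends → A and C overlap.
B starts after A ends, so nothing later overlaps A either.
B starts exactly when C ends (back-to-back, no overlap), so nothing later overlaps C either.
D starts before B ends → B and D overlap.
G starts after B ends, so nothing later overlaps B either.
G starts after D ends, so nothing later overlaps D either.
E starts before G ends → G and E overlap.
F starts after G ends, so nothing later overlaps G either.
F starts after E ends, so nothing later overlaps E either.
H starts before F ends → F and H overlap.
I starts before F ends → F and I overlap.
I starts before H ends → H and I overlap.

A & C, B & D, E & G, F & H, F & I, H & I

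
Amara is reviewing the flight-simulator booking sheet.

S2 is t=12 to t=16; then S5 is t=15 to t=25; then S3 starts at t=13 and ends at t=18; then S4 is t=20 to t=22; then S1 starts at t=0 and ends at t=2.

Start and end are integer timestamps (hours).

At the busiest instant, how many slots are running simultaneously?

3

Walk through starts and ends in time order (an end at T is processed before a start at T):
t=0 start S1 → 1
t=2 end S1 → 0
t=12 start S2 → 1
t=13 start S3 → 2
t=15 start S5 → 3
t=16 end S2 → 2
t=18 end S3 → 1
t=20 start S4 → 2
t=22 end S4 → 1
t=25 end S5 → 0
Peak is 3, at t=15 (S2, S3, S5).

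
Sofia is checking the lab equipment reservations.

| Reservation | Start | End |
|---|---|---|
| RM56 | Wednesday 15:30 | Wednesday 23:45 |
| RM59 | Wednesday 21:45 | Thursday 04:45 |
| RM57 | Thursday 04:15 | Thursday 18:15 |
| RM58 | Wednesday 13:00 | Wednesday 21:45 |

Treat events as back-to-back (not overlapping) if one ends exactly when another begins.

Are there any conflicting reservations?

Sorted by start: RM58, RM56, RM59, RM57.
RM56 starts before RM58 ends → RM58 and RM56 overlap.
That's a conflict, so the schedule is not conflict-free.

Yes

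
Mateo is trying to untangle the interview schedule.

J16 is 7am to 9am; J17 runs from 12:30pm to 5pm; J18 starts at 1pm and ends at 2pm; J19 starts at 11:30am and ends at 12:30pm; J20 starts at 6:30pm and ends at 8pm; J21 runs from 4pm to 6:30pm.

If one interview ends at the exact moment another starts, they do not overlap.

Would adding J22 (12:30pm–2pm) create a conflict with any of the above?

J16: ends 9am at or before J22 starts 12:30pm → clear.
J19: ends 12:30pm at or before J22 starts 12:30pm → clear.
J17: starts 12:30pm before J22 ends 2pm, and ends 5pm after J22 starts 12:30pm → overlap.
J18: starts 1pm before J22 ends 2pm, and ends 2pm after J22 starts 12:30pm → overlap.
J21: starts 4pm at or after J22 ends 2pm → clear.
J20: starts 6:30pm at or after J22 ends 2pm → clear.
J22 overlaps J17, J18.

Yes — it overlaps J17, J18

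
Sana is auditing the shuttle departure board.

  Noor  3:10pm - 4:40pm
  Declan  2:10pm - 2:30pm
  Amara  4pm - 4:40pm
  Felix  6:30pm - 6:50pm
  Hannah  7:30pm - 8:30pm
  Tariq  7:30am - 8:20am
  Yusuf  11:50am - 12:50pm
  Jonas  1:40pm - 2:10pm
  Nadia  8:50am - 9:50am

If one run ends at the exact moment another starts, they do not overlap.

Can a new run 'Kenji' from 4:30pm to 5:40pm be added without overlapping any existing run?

No — it overlaps Amara, Noor

Tariq: ends 8:20am at or before Kenji starts 4:30pm → clear.
Nadia: ends 9:50am at or before Kenji starts 4:30pm → clear.
Yusuf: ends 12:50pm at or before Kenji starts 4:30pm → clear.
Jonas: ends 2:10pm at or before Kenji starts 4:30pm → clear.
Declan: ends 2:30pm at or before Kenji starts 4:30pm → clear.
Noor: starts 3:10pm before Kenji ends 5:40pm, and ends 4:40pm after Kenji starts 4:30pm → overlap.
Amara: starts 4pm before Kenji ends 5:40pm, and ends 4:40pm after Kenji starts 4:30pm → overlap.
Felix: starts 6:30pm at or after Kenji ends 5:40pm → clear.
Hannah: starts 7:30pm at or after Kenji ends 5:40pm → clear.
Kenji overlaps Noor, Amara.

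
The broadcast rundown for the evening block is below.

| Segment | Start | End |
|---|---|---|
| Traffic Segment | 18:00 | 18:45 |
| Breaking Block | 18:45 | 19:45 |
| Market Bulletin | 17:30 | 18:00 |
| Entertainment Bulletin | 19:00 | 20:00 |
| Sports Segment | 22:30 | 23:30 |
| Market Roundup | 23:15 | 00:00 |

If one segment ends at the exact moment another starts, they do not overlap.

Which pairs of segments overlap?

Breaking Block & Entertainment Bulletin, Market Roundup & Sports Segment

Two intervals overlap when each starts before the other ends.
Sorted by start: Market Bulletin, Traffic Segment, Breaking Block, Entertainment Bulletin, Sports Segment, Market Roundup.
Traffic Segment starts exactly when Market Bulletin ends (back-to-back, no overlap) — done with Market Bulletin.
Breaking Block starts exactly when Traffic Segment ends (back-to-back, no overlap) — done with Traffic Segment.
Entertainment Bulletin starts before Breaking Block ends → Breaking Block and Entertainment Bulletin overlap.
Sports Segment starts after Breaking Block ends — done with Breaking Block.
Sports Segment starts after Entertainment Bulletin ends — done with Entertainment Bulletin.
Market Roundup starts before Sports Segment ends → Sports Segment and Market Roundup overlap.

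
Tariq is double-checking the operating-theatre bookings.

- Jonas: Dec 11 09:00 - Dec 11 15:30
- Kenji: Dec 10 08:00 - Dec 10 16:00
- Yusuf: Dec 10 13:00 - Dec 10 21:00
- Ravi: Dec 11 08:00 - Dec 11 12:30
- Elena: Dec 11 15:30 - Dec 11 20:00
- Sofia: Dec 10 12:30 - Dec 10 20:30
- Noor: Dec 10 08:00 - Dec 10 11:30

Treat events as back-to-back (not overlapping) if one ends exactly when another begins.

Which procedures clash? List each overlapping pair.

Jonas & Ravi, Kenji & Noor, Kenji & Sofia, Kenji & Yusuf, Sofia & Yusuf

Two intervals overlap when each starts before the other ends.
Sorted by start: Noor, Kenji, Sofia, Yusuf, Ravi, Jonas, Elena.
Kenji starts before Noor ends → Noor and Kenji overlap.
Sofia starts after Noor ends, so nothing later overlaps Noor either.
Sofia starts before Kenji ends → Kenji and Sofia overlap.
Yusuf starts before Kenji ends → Kenji and Yusuf overlap.
Ravi starts after Kenji ends, so nothing later overlaps Kenji either.
Yusuf starts before Sofia ends → Sofia and Yusuf overlap.
Ravi starts after Sofia ends, so nothing later overlaps Sofia either.
Ravi starts after Yusuf ends, so nothing later overlaps Yusuf either.
Jonas starts before Ravi ends → Ravi and Jonas overlap.
Elena starts after Ravi ends.
Elena starts exactly when Jonas ends (back-to-back, no overlap).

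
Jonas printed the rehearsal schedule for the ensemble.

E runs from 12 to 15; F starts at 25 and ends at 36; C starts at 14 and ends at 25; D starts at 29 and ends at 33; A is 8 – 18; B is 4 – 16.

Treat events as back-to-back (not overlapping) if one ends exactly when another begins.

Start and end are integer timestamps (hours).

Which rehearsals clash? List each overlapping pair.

Sorted by start: B, A, E, C, F, D.
A starts before B ends → B and A overlap.
E starts before B ends → B and E overlap.
C starts before B ends → B and C overlap.
F starts after B ends, so B has no further overlaps.
E starts before A ends → A and E overlap.
C starts before A ends → A and C overlap.
F starts after A ends, so A has no further overlaps.
C starts before E ends → E and C overlap.
F starts after E ends, so E has no further overlaps.
F starts exactly when C ends (back-to-back, no overlap), so C has no further overlaps.
D starts before F ends → F and D overlap.

A & B, A & C, A & E, B & C, B & E, C & E, D & F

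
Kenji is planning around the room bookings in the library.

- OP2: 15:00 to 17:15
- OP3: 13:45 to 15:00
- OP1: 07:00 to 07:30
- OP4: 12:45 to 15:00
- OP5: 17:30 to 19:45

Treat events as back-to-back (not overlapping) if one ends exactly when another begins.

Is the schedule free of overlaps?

No

Sorted by start: OP1, OP4, OP3, OP2, OP5.
OP4 starts after OP1 ends, so OP1 has no further overlaps.
OP3 starts before OP4 ends → OP4 and OP3 overlap.
That's a conflict, so the schedule is not conflict-free.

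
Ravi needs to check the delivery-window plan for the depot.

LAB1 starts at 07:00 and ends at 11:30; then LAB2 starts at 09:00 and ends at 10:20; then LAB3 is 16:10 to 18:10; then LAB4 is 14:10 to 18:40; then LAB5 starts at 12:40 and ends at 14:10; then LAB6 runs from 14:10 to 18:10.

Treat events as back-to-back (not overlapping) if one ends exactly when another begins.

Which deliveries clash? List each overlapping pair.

LAB1 & LAB2, LAB3 & LAB4, LAB3 & LAB6, LAB4 & LAB6

Sorted by start: LAB1, LAB2, LAB5, LAB4, LAB6, LAB3.
LAB2 starts before LAB1 ends → LAB1 and LAB2 overlap.
LAB5 starts after LAB1 ends, so nothing later overlaps LAB1 either.
LAB5 starts after LAB2 ends, so nothing later overlaps LAB2 either.
LAB4 starts exactly when LAB5 ends (back-to-back, no overlap), so nothing later overlaps LAB5 either.
LAB6 starts before LAB4 ends → LAB4 and LAB6 overlap.
LAB3 starts before LAB4 ends → LAB4 and LAB3 overlap.
LAB3 starts before LAB6 ends → LAB6 and LAB3 overlap.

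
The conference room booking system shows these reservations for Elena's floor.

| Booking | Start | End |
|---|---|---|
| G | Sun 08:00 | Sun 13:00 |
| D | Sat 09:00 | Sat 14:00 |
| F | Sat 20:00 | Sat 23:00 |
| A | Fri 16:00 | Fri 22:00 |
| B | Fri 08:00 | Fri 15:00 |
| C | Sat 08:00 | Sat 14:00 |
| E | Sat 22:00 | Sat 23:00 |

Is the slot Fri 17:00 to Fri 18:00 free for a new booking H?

No — it overlaps A

B: ends Fri 15:00 at or before H starts Fri 17:00 → clear.
A: starts Fri 16:00 before H ends Fri 18:00, and ends Fri 22:00 after H starts Fri 17:00 → overlap.
C: starts Sat 08:00 at or after H ends Fri 18:00 → clear.
D: starts Sat 09:00 at or after H ends Fri 18:00 → clear.
F: starts Sat 20:00 at or after H ends Fri 18:00 → clear.
E: starts Sat 22:00 at or after H ends Fri 18:00 → clear.
G: starts Sun 08:00 at or after H ends Fri 18:00 → clear.
H overlaps A.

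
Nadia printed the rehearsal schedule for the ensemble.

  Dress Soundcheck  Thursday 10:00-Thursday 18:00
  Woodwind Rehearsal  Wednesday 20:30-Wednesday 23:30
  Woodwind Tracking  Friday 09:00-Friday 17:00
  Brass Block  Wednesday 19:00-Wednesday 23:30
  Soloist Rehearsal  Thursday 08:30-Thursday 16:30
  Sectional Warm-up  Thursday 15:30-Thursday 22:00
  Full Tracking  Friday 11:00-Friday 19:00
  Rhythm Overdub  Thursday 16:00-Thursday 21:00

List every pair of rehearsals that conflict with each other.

Brass Block & Woodwind Rehearsal, Dress Soundcheck & Rhythm Overdub, Dress Soundcheck & Sectional Warm-up, Dress Soundcheck & Soloist Rehearsal, Full Tracking & Woodwind Tracking, Rhythm Overdub & Sectional Warm-up, Rhythm Overdub & Soloist Rehearsal, Sectional Warm-up & Soloist Rehearsal

Sorted by start: Brass Block, Woodwind Rehearsal, Soloist Rehearsal, Dress Soundcheck, Sectional Warm-up, Rhythm Overdub, Woodwind Tracking, Full Tracking.
Woodwind Rehearsal starts before Brass Block ends → Brass Block and Woodwind Rehearsal overlap.
Soloist Rehearsal starts after Brass Block ends — done with Brass Block.
Soloist Rehearsal starts after Woodwind Rehearsal ends — done with Woodwind Rehearsal.
Dress Soundcheck starts before Soloist Rehearsal ends → Soloist Rehearsal and Dress Soundcheck overlap.
Sectional Warm-up starts before Soloist Rehearsal ends → Soloist Rehearsal and Sectional Warm-up overlap.
Rhythm Overdub starts before Soloist Rehearsal ends → Soloist Rehearsal and Rhythm Overdub overlap.
Woodwind Tracking starts after Soloist Rehearsal ends — done with Soloist Rehearsal.
Sectional Warm-up starts before Dress Soundcheck ends → Dress Soundcheck and Sectional Warm-up overlap.
Rhythm Overdub starts before Dress Soundcheck ends → Dress Soundcheck and Rhythm Overdub overlap.
Woodwind Tracking starts after Dress Soundcheck ends — done with Dress Soundcheck.
Rhythm Overdub starts before Sectional Warm-up ends → Sectional Warm-up and Rhythm Overdub overlap.
Woodwind Tracking starts after Sectional Warm-up ends — done with Sectional Warm-up.
Woodwind Tracking starts after Rhythm Overdub ends — done with Rhythm Overdub.
Full Tracking starts before Woodwind Tracking ends → Woodwind Tracking and Full Tracking overlap.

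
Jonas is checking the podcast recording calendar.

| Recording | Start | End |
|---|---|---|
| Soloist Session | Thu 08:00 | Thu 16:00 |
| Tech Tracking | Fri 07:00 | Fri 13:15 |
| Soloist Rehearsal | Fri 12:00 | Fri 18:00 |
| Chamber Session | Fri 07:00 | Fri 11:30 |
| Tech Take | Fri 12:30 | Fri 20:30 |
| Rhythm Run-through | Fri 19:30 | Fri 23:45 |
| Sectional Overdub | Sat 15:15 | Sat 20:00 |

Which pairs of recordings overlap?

Check each pair: they overlap iff neither finishes before the other starts.
Sorted by start: Soloist Session, Tech Tracking, Chamber Session, Soloist Rehearsal, Tech Take, Rhythm Run-through, Sectional Overdub.
Tech Tracking starts after Soloist Session ends, so nothing later overlaps Soloist Session either.
Chamber Session starts before Tech Tracking ends → Tech Tracking and Chamber Session overlap.
Soloist Rehearsal starts before Tech Tracking ends → Tech Tracking and Soloist Rehearsal overlap.
Tech Take starts before Tech Tracking ends → Tech Tracking and Tech Take overlap.
Rhythm Run-through starts after Tech Tracking ends, so nothing later overlaps Tech Tracking either.
Soloist Rehearsal starts after Chamber Session ends, so nothing later overlaps Chamber Session either.
Tech Take starts before Soloist Rehearsal ends → Soloist Rehearsal and Tech Take overlap.
Rhythm Run-through starts after Soloist Rehearsal ends, so nothing later overlaps Soloist Rehearsal either.
Rhythm Run-through starts before Tech Take ends → Tech Take and Rhythm Run-through overlap.
Sectional Overdub starts after Tech Take ends.
Sectional Overdub starts after Rhythm Run-through ends.

Chamber Session & Tech Tracking, Rhythm Run-through & Tech Take, Soloist Rehearsal & Tech Take, Soloist Rehearsal & Tech Tracking, Tech Take & Tech Tracking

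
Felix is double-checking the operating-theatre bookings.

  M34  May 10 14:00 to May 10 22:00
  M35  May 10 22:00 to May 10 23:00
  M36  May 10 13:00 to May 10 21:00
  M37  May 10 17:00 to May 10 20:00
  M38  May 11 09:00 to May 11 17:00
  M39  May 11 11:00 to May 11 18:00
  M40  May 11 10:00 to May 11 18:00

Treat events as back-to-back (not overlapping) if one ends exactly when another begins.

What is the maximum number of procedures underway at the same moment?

Sort all start/end points and keep a running count:
May 10 13:00 start M36 → 1
May 10 14:00 start M34 → 2
May 10 17:00 start M37 → 3
May 10 20:00 end M37 → 2
May 10 21:00 end M36 → 1
May 10 22:00 end M34 → 0
May 10 22:00 start M35 → 1
May 10 23:00 end M35 → 0
May 11 09:00 start M38 → 1
May 11 10:00 start M40 → 2
May 11 11:00 start M39 → 3
May 11 17:00 end M38 → 2
May 11 18:00 end M39 → 1
May 11 18:00 end M40 → 0
Peak is 3, at May 10 17:00 (M34, M36, M37).

3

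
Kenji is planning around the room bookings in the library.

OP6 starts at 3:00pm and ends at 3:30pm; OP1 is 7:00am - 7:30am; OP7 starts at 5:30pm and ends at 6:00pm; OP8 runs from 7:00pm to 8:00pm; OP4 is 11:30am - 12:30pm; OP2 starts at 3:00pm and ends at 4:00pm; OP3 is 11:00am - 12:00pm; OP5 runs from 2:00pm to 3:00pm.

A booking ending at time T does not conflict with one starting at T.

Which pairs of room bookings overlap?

OP2 & OP6, OP3 & OP4

Sorted by start: OP1, OP3, OP4, OP5, OP2, OP6, OP7, OP8.
OP3 starts after OP1 ends; OP1 is clear from here.
OP4 starts before OP3 ends → OP3 and OP4 overlap.
OP5 starts after OP3 ends; OP3 is clear from here.
OP5 starts after OP4 ends; OP4 is clear from here.
OP2 starts exactly when OP5 ends (back-to-back, no overlap); OP5 is clear from here.
OP6 starts before OP2 ends → OP2 and OP6 overlap.
OP7 starts after OP2 ends; OP2 is clear from here.
OP7 starts after OP6 ends; OP6 is clear from here.
OP8 starts after OP7 ends.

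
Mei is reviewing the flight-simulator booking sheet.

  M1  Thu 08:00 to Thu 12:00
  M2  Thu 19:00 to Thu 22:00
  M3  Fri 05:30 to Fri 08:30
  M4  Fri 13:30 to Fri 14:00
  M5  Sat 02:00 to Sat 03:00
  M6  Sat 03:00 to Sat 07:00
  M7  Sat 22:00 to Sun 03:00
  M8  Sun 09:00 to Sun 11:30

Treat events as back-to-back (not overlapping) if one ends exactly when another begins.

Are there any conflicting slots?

Sorted by start: M1, M2, M3, M4, M5, M6, M7, M8.
M2 starts after M1 ends; M1 is clear from here.
M3 starts after M2 ends; M2 is clear from here.
M4 starts after M3 ends; M3 is clear from here.
M5 starts after M4 ends; M4 is clear from here.
M6 starts exactly when M5 ends (back-to-back, no overlap); M5 is clear from here.
M7 starts after M6 ends; M6 is clear from here.
M8 starts after M7 ends.
Every pair is clear; the schedule has no overlaps.

No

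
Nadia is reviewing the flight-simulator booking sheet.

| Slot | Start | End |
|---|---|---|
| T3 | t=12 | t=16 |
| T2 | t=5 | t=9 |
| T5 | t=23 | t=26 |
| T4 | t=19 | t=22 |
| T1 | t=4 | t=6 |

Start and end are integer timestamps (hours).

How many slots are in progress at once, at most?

Sort all start/end points and keep a running count:
t=4 start T1 → 1
t=5 start T2 → 2
t=6 end T1 → 1
t=9 end T2 → 0
t=12 start T3 → 1
t=16 end T3 → 0
t=19 start T4 → 1
t=22 end T4 → 0
t=23 start T5 → 1
t=26 end T5 → 0
Peak is 2, at t=5 (T1, T2).

2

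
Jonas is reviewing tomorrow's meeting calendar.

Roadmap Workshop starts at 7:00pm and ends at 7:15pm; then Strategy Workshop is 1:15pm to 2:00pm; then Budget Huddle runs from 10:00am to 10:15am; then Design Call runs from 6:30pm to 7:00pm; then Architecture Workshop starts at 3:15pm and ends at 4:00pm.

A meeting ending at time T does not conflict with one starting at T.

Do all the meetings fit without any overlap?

Yes

Two intervals overlap when each starts before the other ends.
Sorted by start: Budget Huddle, Strategy Workshop, Architecture Workshop, Design Call, Roadmap Workshop.
Strategy Workshop starts after Budget Huddle ends — done with Budget Huddle.
Architecture Workshop starts after Strategy Workshop ends — done with Strategy Workshop.
Design Call starts after Architecture Workshop ends — done with Architecture Workshop.
Roadmap Workshop starts exactly when Design Call ends (back-to-back, no overlap).
Every pair is clear; the schedule has no overlaps.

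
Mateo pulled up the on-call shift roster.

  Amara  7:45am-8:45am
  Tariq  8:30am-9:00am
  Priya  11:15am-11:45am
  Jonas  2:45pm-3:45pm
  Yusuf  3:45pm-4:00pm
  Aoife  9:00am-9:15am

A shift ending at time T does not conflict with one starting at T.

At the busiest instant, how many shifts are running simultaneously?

2

Sort all start/end points and keep a running count:
7:45am start Amara → 1
8:30am start Tariq → 2
8:45am end Amara → 1
9:00am end Tariq → 0
9:00am start Aoife → 1
9:15am end Aoife → 0
11:15am start Priya → 1
11:45am end Priya → 0
2:45pm start Jonas → 1
3:45pm end Jonas → 0
3:45pm start Yusuf → 1
4:00pm end Yusuf → 0
Peak is 2, at 8:30am (Amara, Tariq).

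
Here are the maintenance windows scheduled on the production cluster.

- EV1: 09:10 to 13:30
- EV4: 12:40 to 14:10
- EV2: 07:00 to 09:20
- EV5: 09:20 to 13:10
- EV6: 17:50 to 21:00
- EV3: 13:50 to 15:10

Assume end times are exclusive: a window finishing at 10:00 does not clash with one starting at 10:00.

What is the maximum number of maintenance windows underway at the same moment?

3

Walk through starts and ends in time order (an end at T is processed before a start at T):
07:00 start EV2 → 1
09:10 start EV1 → 2
09:20 end EV2 → 1
09:20 start EV5 → 2
12:40 start EV4 → 3
13:10 end EV5 → 2
13:30 end EV1 → 1
13:50 start EV3 → 2
14:10 end EV4 → 1
15:10 end EV3 → 0
17:50 start EV6 → 1
21:00 end EV6 → 0
Peak is 3, at 12:40 (EV1, EV4, EV5).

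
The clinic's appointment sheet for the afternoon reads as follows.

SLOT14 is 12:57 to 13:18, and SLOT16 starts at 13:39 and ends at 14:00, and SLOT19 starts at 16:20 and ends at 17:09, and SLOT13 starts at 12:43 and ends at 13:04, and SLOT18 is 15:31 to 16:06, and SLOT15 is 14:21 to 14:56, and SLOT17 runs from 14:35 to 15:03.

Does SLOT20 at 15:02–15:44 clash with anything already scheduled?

SLOT13: ends 13:04 at or before SLOT20 starts 15:02 → clear.
SLOT14: ends 13:18 at or before SLOT20 starts 15:02 → clear.
SLOT16: ends 14:00 at or before SLOT20 starts 15:02 → clear.
SLOT15: ends 14:56 at or before SLOT20 starts 15:02 → clear.
SLOT17: starts 14:35 before SLOT20 ends 15:44, and ends 15:03 after SLOT20 starts 15:02 → overlap.
SLOT18: starts 15:31 before SLOT20 ends 15:44, and ends 16:06 after SLOT20 starts 15:02 → overlap.
SLOT19: starts 16:20 at or after SLOT20 ends 15:44 → clear.
SLOT20 overlaps SLOT17, SLOT18.

Yes — it overlaps SLOT17, SLOT18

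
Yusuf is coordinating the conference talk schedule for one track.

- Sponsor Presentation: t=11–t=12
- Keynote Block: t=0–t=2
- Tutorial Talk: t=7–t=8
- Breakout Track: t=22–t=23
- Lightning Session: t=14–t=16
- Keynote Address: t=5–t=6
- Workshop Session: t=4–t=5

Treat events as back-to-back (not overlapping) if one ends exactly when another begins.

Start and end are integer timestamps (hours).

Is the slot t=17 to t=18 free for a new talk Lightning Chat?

Yes — the slot is free

Keynote Block: ends t=2 at or before Lightning Chat starts t=17 → clear.
Workshop Session: ends t=5 at or before Lightning Chat starts t=17 → clear.
Keynote Address: ends t=6 at or before Lightning Chat starts t=17 → clear.
Tutorial Talk: ends t=8 at or before Lightning Chat starts t=17 → clear.
Sponsor Presentation: ends t=12 at or before Lightning Chat starts t=17 → clear.
Lightning Session: ends t=16 at or before Lightning Chat starts t=17 → clear.
Breakout Track: starts t=22 at or after Lightning Chat ends t=18 → clear.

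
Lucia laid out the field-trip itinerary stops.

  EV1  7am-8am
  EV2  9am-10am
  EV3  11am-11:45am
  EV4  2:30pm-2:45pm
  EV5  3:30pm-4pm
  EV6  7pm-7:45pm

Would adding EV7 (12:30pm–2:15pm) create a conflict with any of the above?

EV1: ends 8am at or before EV7 starts 12:30pm → clear.
EV2: ends 10am at or before EV7 starts 12:30pm → clear.
EV3: ends 11:45am at or before EV7 starts 12:30pm → clear.
EV4: starts 2:30pm at or after EV7 ends 2:15pm → clear.
EV5: starts 3:30pm at or after EV7 ends 2:15pm → clear.
EV6: starts 7pm at or after EV7 ends 2:15pm → clear.

No — it doesn't clash with anything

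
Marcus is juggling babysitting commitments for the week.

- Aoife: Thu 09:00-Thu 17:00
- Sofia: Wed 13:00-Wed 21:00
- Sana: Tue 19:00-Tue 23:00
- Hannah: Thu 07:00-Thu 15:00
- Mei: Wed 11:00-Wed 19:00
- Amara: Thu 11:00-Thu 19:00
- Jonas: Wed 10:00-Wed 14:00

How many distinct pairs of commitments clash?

6

Sorted by start: Sana, Jonas, Mei, Sofia, Hannah, Aoife, Amara.
Jonas starts after Sana ends, so nothing later overlaps Sana either.
Mei starts before Jonas ends → Jonas and Mei overlap.
Sofia starts before Jonas ends → Jonas and Sofia overlap.
Hannah starts after Jonas ends, so nothing later overlaps Jonas either.
Sofia starts before Mei ends → Mei and Sofia overlap.
Hannah starts after Mei ends, so nothing later overlaps Mei either.
Hannah starts after Sofia ends, so nothing later overlaps Sofia either.
Aoife starts before Hannah ends → Hannah and Aoife overlap.
Amara starts before Hannah ends → Hannah and Amara overlap.
Amara starts before Aoife ends → Aoife and Amara overlap.
Overlapping pairs: Amara & Aoife, Amara & Hannah, Aoife & Hannah, Jonas & Mei, Jonas & Sofia, Mei & Sofia — 6 in total.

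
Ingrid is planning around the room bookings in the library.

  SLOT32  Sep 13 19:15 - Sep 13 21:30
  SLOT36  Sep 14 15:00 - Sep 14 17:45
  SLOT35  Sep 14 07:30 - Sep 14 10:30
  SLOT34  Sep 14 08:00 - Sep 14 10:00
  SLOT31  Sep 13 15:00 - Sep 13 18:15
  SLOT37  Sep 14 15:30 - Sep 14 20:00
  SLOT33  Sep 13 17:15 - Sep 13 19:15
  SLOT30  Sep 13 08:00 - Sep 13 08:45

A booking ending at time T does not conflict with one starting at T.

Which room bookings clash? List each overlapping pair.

SLOT31 & SLOT33, SLOT34 & SLOT35, SLOT36 & SLOT37

Sorted by start: SLOT30, SLOT31, SLOT33, SLOT32, SLOT35, SLOT34, SLOT36, SLOT37.
SLOT31 starts after SLOT30 ends, so SLOT30 has no further overlaps.
SLOT33 starts before SLOT31 ends → SLOT31 and SLOT33 overlap.
SLOT32 starts after SLOT31 ends, so SLOT31 has no further overlaps.
SLOT32 starts exactly when SLOT33 ends (back-to-back, no overlap), so SLOT33 has no further overlaps.
SLOT35 starts after SLOT32 ends, so SLOT32 has no further overlaps.
SLOT34 starts before SLOT35 ends → SLOT35 and SLOT34 overlap.
SLOT36 starts after SLOT35 ends, so SLOT35 has no further overlaps.
SLOT36 starts after SLOT34 ends, so SLOT34 has no further overlaps.
SLOT37 starts before SLOT36 ends → SLOT36 and SLOT37 overlap.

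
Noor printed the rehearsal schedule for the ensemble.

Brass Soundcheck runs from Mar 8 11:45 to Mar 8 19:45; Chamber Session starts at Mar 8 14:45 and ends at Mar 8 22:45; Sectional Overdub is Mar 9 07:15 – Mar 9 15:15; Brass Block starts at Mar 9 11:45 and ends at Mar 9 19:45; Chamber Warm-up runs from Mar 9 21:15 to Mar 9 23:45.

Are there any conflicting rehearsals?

Yes

Sorted by start: Brass Soundcheck, Chamber Session, Sectional Overdub, Brass Block, Chamber Warm-up.
Chamber Session starts before Brass Soundcheck ends → Brass Soundcheck and Chamber Session overlap.
That's a conflict, so the schedule is not conflict-free.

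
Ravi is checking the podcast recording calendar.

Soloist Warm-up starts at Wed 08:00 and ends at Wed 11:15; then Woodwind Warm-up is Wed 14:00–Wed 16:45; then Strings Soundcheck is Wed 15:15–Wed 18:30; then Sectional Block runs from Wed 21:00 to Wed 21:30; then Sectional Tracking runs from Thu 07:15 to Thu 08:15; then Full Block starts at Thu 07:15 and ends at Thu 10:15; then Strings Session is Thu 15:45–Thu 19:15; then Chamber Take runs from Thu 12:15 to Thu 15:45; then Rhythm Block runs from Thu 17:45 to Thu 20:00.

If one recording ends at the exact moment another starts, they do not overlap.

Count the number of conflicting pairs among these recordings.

3

Sorted by start: Soloist Warm-up, Woodwind Warm-up, Strings Soundcheck, Sectional Block, Sectional Tracking, Full Block, Chamber Take, Strings Session, Rhythm Block.
Woodwind Warm-up starts after Soloist Warm-up ends, so Soloist Warm-up has no further overlaps.
Strings Soundcheck starts before Woodwind Warm-up ends → Woodwind Warm-up and Strings Soundcheck overlap.
Sectional Block starts after Woodwind Warm-up ends, so Woodwind Warm-up has no further overlaps.
Sectional Block starts after Strings Soundcheck ends, so Strings Soundcheck has no further overlaps.
Sectional Tracking starts after Sectional Block ends, so Sectional Block has no further overlaps.
Full Block starts before Sectional Tracking ends → Sectional Tracking and Full Block overlap.
Chamber Take starts after Sectional Tracking ends, so Sectional Tracking has no further overlaps.
Chamber Take starts after Full Block ends, so Full Block has no further overlaps.
Strings Session starts exactly when Chamber Take ends (back-to-back, no overlap), so Chamber Take has no further overlaps.
Rhythm Block starts before Strings Session ends → Strings Session and Rhythm Block overlap.
Overlapping pairs: Full Block & Sectional Tracking, Rhythm Block & Strings Session, Strings Soundcheck & Woodwind Warm-up — 3 in total.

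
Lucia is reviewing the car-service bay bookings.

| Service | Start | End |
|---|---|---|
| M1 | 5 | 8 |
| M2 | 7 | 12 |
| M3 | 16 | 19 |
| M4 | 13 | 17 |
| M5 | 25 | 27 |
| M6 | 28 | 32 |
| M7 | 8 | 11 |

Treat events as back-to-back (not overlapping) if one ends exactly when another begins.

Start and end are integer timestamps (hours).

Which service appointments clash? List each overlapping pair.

Sorted by start: M1, M2, M7, M4, M3, M5, M6.
M2 starts before M1 ends → M1 and M2 overlap.
M7 starts exactly when M1 ends (back-to-back, no overlap); M1 is clear from here.
M7 starts before M2 ends → M2 and M7 overlap.
M4 starts after M2 ends; M2 is clear from here.
M4 starts after M7 ends; M7 is clear from here.
M3 starts before M4 ends → M4 and M3 overlap.
M5 starts after M4 ends; M4 is clear from here.
M5 starts after M3 ends; M3 is clear from here.
M6 starts after M5 ends.

M1 & M2, M2 & M7, M3 & M4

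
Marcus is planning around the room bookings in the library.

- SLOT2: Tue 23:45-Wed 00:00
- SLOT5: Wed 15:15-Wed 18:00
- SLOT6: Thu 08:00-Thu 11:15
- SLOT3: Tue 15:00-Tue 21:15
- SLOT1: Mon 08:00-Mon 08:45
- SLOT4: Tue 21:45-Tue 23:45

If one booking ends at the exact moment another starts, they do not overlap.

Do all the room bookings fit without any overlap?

Yes

Sorted by start: SLOT1, SLOT3, SLOT4, SLOT2, SLOT5, SLOT6.
SLOT3 starts after SLOT1 ends; SLOT1 is clear from here.
SLOT4 starts after SLOT3 ends; SLOT3 is clear from here.
SLOT2 starts exactly when SLOT4 ends (back-to-back, no overlap); SLOT4 is clear from here.
SLOT5 starts after SLOT2 ends; SLOT2 is clear from here.
SLOT6 starts after SLOT5 ends.
Every pair is clear; the schedule has no overlaps.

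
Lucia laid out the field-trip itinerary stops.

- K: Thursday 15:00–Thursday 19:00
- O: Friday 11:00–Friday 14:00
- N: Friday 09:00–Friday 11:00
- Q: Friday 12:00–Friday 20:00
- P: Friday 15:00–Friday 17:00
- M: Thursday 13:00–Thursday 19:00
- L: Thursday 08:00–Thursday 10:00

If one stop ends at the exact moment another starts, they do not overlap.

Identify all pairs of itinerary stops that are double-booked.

K & M, O & Q, P & Q

Two intervals overlap when each starts before the other ends.
Sorted by start: L, M, K, N, O, Q, P.
M starts after L ends, so nothing later overlaps L either.
K starts before M ends → M and K overlap.
N starts after M ends, so nothing later overlaps M either.
N starts after K ends, so nothing later overlaps K either.
O starts exactly when N ends (back-to-back, no overlap), so nothing later overlaps N either.
Q starts before O ends → O and Q overlap.
P starts after O ends.
P starts before Q ends → Q and P overlap.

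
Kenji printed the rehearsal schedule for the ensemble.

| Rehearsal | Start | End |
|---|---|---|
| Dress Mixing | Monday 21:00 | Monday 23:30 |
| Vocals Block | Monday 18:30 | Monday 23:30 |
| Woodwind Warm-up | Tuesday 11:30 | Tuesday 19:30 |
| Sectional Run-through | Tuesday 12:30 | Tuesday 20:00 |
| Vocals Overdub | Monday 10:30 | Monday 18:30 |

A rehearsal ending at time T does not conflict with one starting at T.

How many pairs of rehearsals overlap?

Sorted by start: Vocals Overdub, Vocals Block, Dress Mixing, Woodwind Warm-up, Sectional Run-through.
Vocals Block starts exactly when Vocals Overdub ends (back-to-back, no overlap), so nothing later overlaps Vocals Overdub either.
Dress Mixing starts before Vocals Block ends → Vocals Block and Dress Mixing overlap.
Woodwind Warm-up starts after Vocals Block ends, so nothing later overlaps Vocals Block either.
Woodwind Warm-up starts after Dress Mixing ends, so nothing later overlaps Dress Mixing either.
Sectional Run-through starts before Woodwind Warm-up ends → Woodwind Warm-up and Sectional Run-through overlap.
Overlapping pairs: Dress Mixing & Vocals Block, Sectional Run-through & Woodwind Warm-up — 2 in total.

2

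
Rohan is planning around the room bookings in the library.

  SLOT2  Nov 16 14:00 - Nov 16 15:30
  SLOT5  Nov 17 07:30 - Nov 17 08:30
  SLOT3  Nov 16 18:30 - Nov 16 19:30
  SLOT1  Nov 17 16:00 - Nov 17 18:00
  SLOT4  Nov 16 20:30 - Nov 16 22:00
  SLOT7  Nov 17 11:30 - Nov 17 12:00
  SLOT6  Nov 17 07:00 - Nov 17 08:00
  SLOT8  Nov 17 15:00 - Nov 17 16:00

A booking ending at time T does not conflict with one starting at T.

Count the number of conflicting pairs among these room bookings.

1

Check each pair: they overlap iff neither finishes before the other starts.
Sorted by start: SLOT2, SLOT3, SLOT4, SLOT6, SLOT5, SLOT7, SLOT8, SLOT1.
SLOT3 starts after SLOT2 ends, so nothing later overlaps SLOT2 either.
SLOT4 starts after SLOT3 ends, so nothing later overlaps SLOT3 either.
SLOT6 starts after SLOT4 ends, so nothing later overlaps SLOT4 either.
SLOT5 starts before SLOT6 ends → SLOT6 and SLOT5 overlap.
SLOT7 starts after SLOT6 ends, so nothing later overlaps SLOT6 either.
SLOT7 starts after SLOT5 ends, so nothing later overlaps SLOT5 either.
SLOT8 starts after SLOT7 ends, so nothing later overlaps SLOT7 either.
SLOT1 starts exactly when SLOT8 ends (back-to-back, no overlap).
Overlapping pairs: SLOT5 & SLOT6 — 1 in total.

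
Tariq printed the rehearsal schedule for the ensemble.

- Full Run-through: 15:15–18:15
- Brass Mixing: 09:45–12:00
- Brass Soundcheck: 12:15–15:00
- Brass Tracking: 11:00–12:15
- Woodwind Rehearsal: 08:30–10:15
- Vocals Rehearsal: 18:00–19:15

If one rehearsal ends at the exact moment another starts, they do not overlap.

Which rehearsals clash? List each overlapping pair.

Brass Mixing & Brass Tracking, Brass Mixing & Woodwind Rehearsal, Full Run-through & Vocals Rehearsal

Two intervals overlap when each starts before the other ends.
Sorted by start: Woodwind Rehearsal, Brass Mixing, Brass Tracking, Brass Soundcheck, Full Run-through, Vocals Rehearsal.
Brass Mixing starts before Woodwind Rehearsal ends → Woodwind Rehearsal and Brass Mixing overlap.
Brass Tracking starts after Woodwind Rehearsal ends — done with Woodwind Rehearsal.
Brass Tracking starts before Brass Mixing ends → Brass Mixing and Brass Tracking overlap.
Brass Soundcheck starts after Brass Mixing ends — done with Brass Mixing.
Brass Soundcheck starts exactly when Brass Tracking ends (back-to-back, no overlap) — done with Brass Tracking.
Full Run-through starts after Brass Soundcheck ends — done with Brass Soundcheck.
Vocals Rehearsal starts before Full Run-through ends → Full Run-through and Vocals Rehearsal overlap.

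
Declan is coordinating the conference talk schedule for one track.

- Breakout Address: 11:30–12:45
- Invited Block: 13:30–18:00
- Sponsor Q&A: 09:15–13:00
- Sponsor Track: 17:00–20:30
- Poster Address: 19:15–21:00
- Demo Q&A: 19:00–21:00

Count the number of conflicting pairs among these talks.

5

Sorted by start: Sponsor Q&A, Breakout Address, Invited Block, Sponsor Track, Demo Q&A, Poster Address.
Breakout Address starts before Sponsor Q&A ends → Sponsor Q&A and Breakout Address overlap.
Invited Block starts after Sponsor Q&A ends — done with Sponsor Q&A.
Invited Block starts after Breakout Address ends — done with Breakout Address.
Sponsor Track starts before Invited Block ends → Invited Block and Sponsor Track overlap.
Demo Q&A starts after Invited Block ends — done with Invited Block.
Demo Q&A starts before Sponsor Track ends → Sponsor Track and Demo Q&A overlap.
Poster Address starts before Sponsor Track ends → Sponsor Track and Poster Address overlap.
Poster Address starts before Demo Q&A ends → Demo Q&A and Poster Address overlap.
Overlapping pairs: Breakout Address & Sponsor Q&A, Demo Q&A & Poster Address, Demo Q&A & Sponsor Track, Invited Block & Sponsor Track, Poster Address & Sponsor Track — 5 in total.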